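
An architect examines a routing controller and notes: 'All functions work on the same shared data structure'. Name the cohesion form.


Reasoning: Functions share data
Type: Communicational cohesion

Communicational cohesion


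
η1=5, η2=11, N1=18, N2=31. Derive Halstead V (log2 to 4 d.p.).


Formula: V = N * log2(η), where N = N1 + N2 and η = η1 + η2
η = 5 + 11 = 16
N = 18 + 31 = 49
log2(16) ≈ 4.0000
V = 49 * 4.0000 = 196.00

196.00


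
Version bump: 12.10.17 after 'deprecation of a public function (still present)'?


Current: 12.10.17
Change category: 'deprecation of a public function (still present)' → minor bump
SemVer rule: minor bump → increment MINOR, reset PATCH to 0 (MAJOR unchanged)
New: 12.11.0

12.11.0


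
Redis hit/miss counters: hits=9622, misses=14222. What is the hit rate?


Formula: hit rate = hits / (hits + misses) * 100
hit rate = 9622 / (9622 + 14222) * 100
hit rate = 9622 / 23844 * 100
hit rate = 40.35%

40.35%


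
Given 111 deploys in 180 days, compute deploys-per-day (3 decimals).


Formula: deployments per day = releases / days
= 111 / 180
= 0.617 deploys/day
(equivalently, 4.32 deploys/week)

0.617 deploys/day


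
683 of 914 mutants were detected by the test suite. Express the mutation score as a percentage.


Mutation score = killed / total * 100
Mutation score = 683 / 914 * 100
Mutation score = 74.73%

74.73%


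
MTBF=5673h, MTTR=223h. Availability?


Availability = MTBF / (MTBF + MTTR)
Availability = 5673 / (5673 + 223)
Availability = 5673 / 5896
Availability = 96.2178%

96.2178%


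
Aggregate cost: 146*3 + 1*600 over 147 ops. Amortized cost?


Formula: Amortized cost = Total cost / Operations
Total cost = (146 * 3) + (1 * 600)
Total cost = 438 + 600 = 1038
Amortized = 1038 / 147 = 7.0612

7.0612


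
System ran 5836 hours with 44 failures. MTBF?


Formula: MTBF = Total operating time / Number of failures
MTBF = 5836 / 44
MTBF = 132.64 hours

132.64 hours


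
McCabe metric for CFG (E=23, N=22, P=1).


Formula: V(G) = E - N + 2P
V(G) = 23 - 22 + 2*1
V(G) = 1 + 2
V(G) = 3

3


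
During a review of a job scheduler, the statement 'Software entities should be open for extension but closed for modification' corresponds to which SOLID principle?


This describes the Open/Closed Principle (OCP)

Open/Closed Principle (OCP)


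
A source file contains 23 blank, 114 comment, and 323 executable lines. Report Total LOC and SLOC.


Total LOC = blank + comment + code
Total LOC = 23 + 114 + 323 = 460
SLOC (source only) = code = 323

Total LOC: 460, SLOC: 323


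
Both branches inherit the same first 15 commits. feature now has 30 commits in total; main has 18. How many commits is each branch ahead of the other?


Common ancestor: commit #15
feature commits after divergence: 30 - 15 = 15
main commits after divergence: 18 - 15 = 3
feature is 15 commits ahead of main
main is 3 commits ahead of feature

feature ahead: 15, main ahead: 3


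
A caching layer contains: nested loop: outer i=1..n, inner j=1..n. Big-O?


Reasoning: n iterations times n iterations
Complexity: O(n^2)

O(n^2)


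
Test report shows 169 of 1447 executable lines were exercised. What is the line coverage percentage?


Coverage = covered / total * 100
Coverage = 169 / 1447 * 100
Coverage = 11.68%

11.68%


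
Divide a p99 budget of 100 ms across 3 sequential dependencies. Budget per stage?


Formula: per_stage = total_budget / stages
per_stage = 100 / 3
per_stage = 33.33 ms

33.33 ms


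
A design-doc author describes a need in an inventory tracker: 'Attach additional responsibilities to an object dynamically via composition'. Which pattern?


This matches the Decorator pattern

Decorator


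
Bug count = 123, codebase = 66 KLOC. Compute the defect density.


Defect density = defects / KLOC
Defect density = 123 / 66
Defect density = 1.864 defects/KLOC

1.864 defects/KLOC


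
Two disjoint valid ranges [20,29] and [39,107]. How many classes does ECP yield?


Valid ranges: [20,29] and [39,107]
Class 1: x < 20 — invalid
Class 2: 20 ≤ x ≤ 29 — valid
Class 3: 29 < x < 39 — invalid (gap between ranges)
Class 4: 39 ≤ x ≤ 107 — valid
Class 5: x > 107 — invalid
Total equivalence classes: 5

5 equivalence classes


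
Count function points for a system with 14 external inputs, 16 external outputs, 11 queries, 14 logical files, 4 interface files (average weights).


UFP = EI*4 + EO*5 + EQ*4 + ILF*10 + EIF*7
UFP = 14*4 + 16*5 + 11*4 + 14*10 + 4*7
UFP = 56 + 80 + 44 + 140 + 28
UFP = 348

348


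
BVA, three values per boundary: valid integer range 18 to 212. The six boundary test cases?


Range: [18, 212]
Boundaries: just below min, min, min+1, max-1, max, just above max
Values: [17, 18, 19, 211, 212, 213]

[17, 18, 19, 211, 212, 213]


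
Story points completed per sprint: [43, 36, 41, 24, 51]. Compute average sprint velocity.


Formula: Avg velocity = Total points / Number of sprints
Points: [43, 36, 41, 24, 51]
Sum = 43 + 36 + 41 + 24 + 51 = 195
Avg velocity = 195 / 5 = 39.0 points/sprint

39.0 points/sprint


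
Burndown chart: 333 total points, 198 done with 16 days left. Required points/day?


Formula: Required rate = Remaining points / Days left
Remaining = 333 - 198 = 135 points
Required rate = 135 / 16 = 8.44 points/day

8.44 points/day


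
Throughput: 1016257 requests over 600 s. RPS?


Formula: throughput = requests / seconds
throughput = 1016257 / 600
throughput = 1693.76 requests/second

1693.76 requests/second


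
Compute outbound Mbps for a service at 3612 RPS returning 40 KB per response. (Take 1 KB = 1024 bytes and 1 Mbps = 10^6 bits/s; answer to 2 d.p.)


Formula: Mbps = payload_bytes * RPS * 8 / 1e6
Payload per request = 40 KB = 40 * 1024 = 40960 bytes
Total bytes/sec = 40960 * 3612 = 147947520
Total bits/sec = 147947520 * 8 = 1183580160
Mbps = 1183580160 / 1e6 = 1183.58

1183.58 Mbps


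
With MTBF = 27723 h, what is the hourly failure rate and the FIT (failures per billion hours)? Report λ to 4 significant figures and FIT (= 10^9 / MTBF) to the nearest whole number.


Formula: λ = 1 / MTBF; FIT = λ × 1e9 = 1e9 / MTBF
λ = 1 / 27723 ≈ 3.607e-05 failures/hour
FIT = 1e9 / 27723 ≈ 36071 failures per 1e9 hours (nearest whole number)

λ = 3.607e-05 /h, FIT = 36071


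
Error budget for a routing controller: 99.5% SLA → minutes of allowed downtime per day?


Formula: allowed downtime = period * (100 - SLA) / 100
Period (day) = 1440 minutes
Unavailability fraction = (100 - 99.5) / 100
Allowed downtime = 1440 * (100 - 99.5) / 100
Allowed downtime = 7.2 minutes

7.2 minutes


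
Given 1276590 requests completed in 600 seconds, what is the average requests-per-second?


Formula: throughput = requests / seconds
throughput = 1276590 / 600
throughput = 2127.65 requests/second

2127.65 requests/second


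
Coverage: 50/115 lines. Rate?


Coverage = covered / total * 100
Coverage = 50 / 115 * 100
Coverage = 43.48%

43.48%


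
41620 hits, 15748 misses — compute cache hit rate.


Formula: hit rate = hits / (hits + misses) * 100
hit rate = 41620 / (41620 + 15748) * 100
hit rate = 41620 / 57368 * 100
hit rate = 72.55%

72.55%


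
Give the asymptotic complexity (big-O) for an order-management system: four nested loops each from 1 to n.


Reasoning: four levels of nesting
Complexity: O(n^4)

O(n^4)


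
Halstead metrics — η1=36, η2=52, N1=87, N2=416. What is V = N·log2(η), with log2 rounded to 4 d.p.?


Formula: V = N * log2(η), where N = N1 + N2 and η = η1 + η2
η = 36 + 52 = 88
N = 87 + 416 = 503
log2(88) ≈ 6.4594
V = 503 * 6.4594 = 3249.08

3249.08


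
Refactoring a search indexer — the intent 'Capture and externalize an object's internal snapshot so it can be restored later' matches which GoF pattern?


This matches the Memento pattern

Memento


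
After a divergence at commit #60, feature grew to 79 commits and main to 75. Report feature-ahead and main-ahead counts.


Common ancestor: commit #60
feature commits after divergence: 79 - 60 = 19
main commits after divergence: 75 - 60 = 15
feature is 19 commits ahead of main
main is 15 commits ahead of feature

feature ahead: 19, main ahead: 15


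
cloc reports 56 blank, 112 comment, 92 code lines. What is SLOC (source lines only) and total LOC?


Total LOC = blank + comment + code
Total LOC = 56 + 112 + 92 = 260
SLOC (source only) = code = 92

Total LOC: 260, SLOC: 92


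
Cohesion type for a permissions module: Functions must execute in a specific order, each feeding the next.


Reasoning: Output of one is input to next
Type: Sequential cohesion

Sequential cohesion


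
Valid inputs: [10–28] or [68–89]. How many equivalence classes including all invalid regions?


Valid ranges: [10,28] and [68,89]
Class 1: x < 10 — invalid
Class 2: 10 ≤ x ≤ 28 — valid
Class 3: 28 < x < 68 — invalid (gap between ranges)
Class 4: 68 ≤ x ≤ 89 — valid
Class 5: x > 89 — invalid
Total equivalence classes: 5

5 equivalence classes


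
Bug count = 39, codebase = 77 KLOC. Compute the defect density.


Defect density = defects / KLOC
Defect density = 39 / 77
Defect density = 0.506 defects/KLOC

0.506 defects/KLOC


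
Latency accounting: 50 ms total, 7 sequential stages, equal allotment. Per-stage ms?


Formula: per_stage = total_budget / stages
per_stage = 50 / 7
per_stage = 7.14 ms

7.14 ms


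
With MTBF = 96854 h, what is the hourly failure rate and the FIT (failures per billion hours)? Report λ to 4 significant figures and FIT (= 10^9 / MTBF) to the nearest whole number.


Formula: λ = 1 / MTBF; FIT = λ × 1e9 = 1e9 / MTBF
λ = 1 / 96854 ≈ 1.032e-05 failures/hour
FIT = 1e9 / 96854 ≈ 10325 failures per 1e9 hours (nearest whole number)

λ = 1.032e-05 /h, FIT = 10325


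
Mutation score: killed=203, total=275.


Mutation score = killed / total * 100
Mutation score = 203 / 275 * 100
Mutation score = 73.82%

73.82%


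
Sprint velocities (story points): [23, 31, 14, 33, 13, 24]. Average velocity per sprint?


Formula: Avg velocity = Total points / Number of sprints
Points: [23, 31, 14, 33, 13, 24]
Sum = 23 + 31 + 14 + 33 + 13 + 24 = 138
Avg velocity = 138 / 6 = 23.0 points/sprint

23.0 points/sprint


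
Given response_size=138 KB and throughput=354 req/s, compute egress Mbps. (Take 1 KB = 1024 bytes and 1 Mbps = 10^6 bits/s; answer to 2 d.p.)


Formula: Mbps = payload_bytes * RPS * 8 / 1e6
Payload per request = 138 KB = 138 * 1024 = 141312 bytes
Total bytes/sec = 141312 * 354 = 50024448
Total bits/sec = 50024448 * 8 = 400195584
Mbps = 400195584 / 1e6 = 400.2

400.2 Mbps


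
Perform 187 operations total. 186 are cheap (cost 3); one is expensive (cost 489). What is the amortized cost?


Formula: Amortized cost = Total cost / Operations
Total cost = (186 * 3) + (1 * 489)
Total cost = 558 + 489 = 1047
Amortized = 1047 / 187 = 5.5989

5.5989


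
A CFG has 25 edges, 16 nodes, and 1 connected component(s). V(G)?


Formula: V(G) = E - N + 2P
V(G) = 25 - 16 + 2*1
V(G) = 9 + 2
V(G) = 11

11


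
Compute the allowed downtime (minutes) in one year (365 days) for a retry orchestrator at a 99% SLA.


Formula: allowed downtime = period * (100 - SLA) / 100
Period (year (365 days)) = 525600 minutes
Unavailability fraction = (100 - 99.0) / 100
Allowed downtime = 525600 * (100 - 99.0) / 100
Allowed downtime = 5256.0 minutes

5256.0 minutes


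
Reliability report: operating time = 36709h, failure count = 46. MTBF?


Formula: MTBF = Total operating time / Number of failures
MTBF = 36709 / 46
MTBF = 798.02 hours

798.02 hours


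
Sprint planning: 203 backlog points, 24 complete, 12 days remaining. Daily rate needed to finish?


Formula: Required rate = Remaining points / Days left
Remaining = 203 - 24 = 179 points
Required rate = 179 / 12 = 14.92 points/day

14.92 points/day


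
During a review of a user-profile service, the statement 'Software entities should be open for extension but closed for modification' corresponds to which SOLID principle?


This describes the Open/Closed Principle (OCP)

Open/Closed Principle (OCP)


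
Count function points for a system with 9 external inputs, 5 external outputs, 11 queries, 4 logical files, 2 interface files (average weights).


UFP = EI*4 + EO*5 + EQ*4 + ILF*10 + EIF*7
UFP = 9*4 + 5*5 + 11*4 + 4*10 + 2*7
UFP = 36 + 25 + 44 + 40 + 14
UFP = 159

159


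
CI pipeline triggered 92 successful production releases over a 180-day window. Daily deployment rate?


Formula: deployments per day = releases / days
= 92 / 180
= 0.511 deploys/day
(equivalently, 3.58 deploys/week)

0.511 deploys/day


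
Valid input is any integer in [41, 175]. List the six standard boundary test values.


Range: [41, 175]
Boundaries: just below min, min, min+1, max-1, max, just above max
Values: [40, 41, 42, 174, 175, 176]

[40, 41, 42, 174, 175, 176]


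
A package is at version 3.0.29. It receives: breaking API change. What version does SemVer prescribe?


Current: 3.0.29
Change category: 'breaking API change' → major bump
SemVer rule: major bump → increment MAJOR, reset MINOR and PATCH to 0
New: 4.0.0

4.0.0


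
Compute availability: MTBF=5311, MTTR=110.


Availability = MTBF / (MTBF + MTTR)
Availability = 5311 / (5311 + 110)
Availability = 5311 / 5421
Availability = 97.9709%

97.9709%


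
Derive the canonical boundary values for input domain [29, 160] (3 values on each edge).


Range: [29, 160]
Boundaries: just below min, min, min+1, max-1, max, just above max
Values: [28, 29, 30, 159, 160, 161]

[28, 29, 30, 159, 160, 161]


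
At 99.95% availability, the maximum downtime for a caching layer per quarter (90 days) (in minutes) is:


Formula: allowed downtime = period * (100 - SLA) / 100
Period (quarter (90 days)) = 129600 minutes
Unavailability fraction = (100 - 99.95) / 100
Allowed downtime = 129600 * (100 - 99.95) / 100
Allowed downtime = 64.8 minutes

64.8 minutes


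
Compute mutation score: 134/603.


Mutation score = killed / total * 100
Mutation score = 134 / 603 * 100
Mutation score = 22.22%

22.22%


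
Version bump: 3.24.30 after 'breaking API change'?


Current: 3.24.30
Change category: 'breaking API change' → major bump
SemVer rule: major bump → increment MAJOR, reset MINOR and PATCH to 0
New: 4.0.0

4.0.0


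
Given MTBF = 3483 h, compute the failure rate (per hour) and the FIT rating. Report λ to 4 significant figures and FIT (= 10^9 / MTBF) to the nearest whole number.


Formula: λ = 1 / MTBF; FIT = λ × 1e9 = 1e9 / MTBF
λ = 1 / 3483 ≈ 2.871e-04 failures/hour
FIT = 1e9 / 3483 ≈ 287109 failures per 1e9 hours (nearest whole number)

λ = 2.871e-04 /h, FIT = 287109


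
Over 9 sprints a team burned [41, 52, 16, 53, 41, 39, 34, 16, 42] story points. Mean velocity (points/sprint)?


Formula: Avg velocity = Total points / Number of sprints
Points: [41, 52, 16, 53, 41, 39, 34, 16, 42]
Sum = 41 + 52 + 16 + 53 + 41 + 39 + 34 + 16 + 42 = 334
Avg velocity = 334 / 9 = 37.11 points/sprint

37.11 points/sprint


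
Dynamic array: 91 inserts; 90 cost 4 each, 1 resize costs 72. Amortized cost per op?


Formula: Amortized cost = Total cost / Operations
Total cost = (90 * 4) + (1 * 72)
Total cost = 360 + 72 = 432
Amortized = 432 / 91 = 4.7473

4.7473


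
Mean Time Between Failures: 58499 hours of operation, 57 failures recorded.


Formula: MTBF = Total operating time / Number of failures
MTBF = 58499 / 57
MTBF = 1026.3 hours

1026.3 hours


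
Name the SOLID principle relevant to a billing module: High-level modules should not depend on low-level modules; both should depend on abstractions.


This describes the Dependency Inversion Principle (DIP)

Dependency Inversion Principle (DIP)


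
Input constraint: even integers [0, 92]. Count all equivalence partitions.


Constraint: even integers in [0, 92]
Class 1: x < 0 — out-of-range invalid
Class 2: x in [0,92] but odd — wrong type invalid
Class 3: x in [0,92] and even — valid
Class 4: x > 92 — out-of-range invalid
Total equivalence classes: 4

4 equivalence classes


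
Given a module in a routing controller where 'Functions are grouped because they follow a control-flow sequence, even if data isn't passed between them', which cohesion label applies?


Reasoning: Grouped by order of execution within a routine, not by data flow
Type: Procedural cohesion

Procedural cohesion


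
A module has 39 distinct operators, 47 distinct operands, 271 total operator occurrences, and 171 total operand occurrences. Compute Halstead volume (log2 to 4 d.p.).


Formula: V = N * log2(η), where N = N1 + N2 and η = η1 + η2
η = 39 + 47 = 86
N = 271 + 171 = 442
log2(86) ≈ 6.4263
V = 442 * 6.4263 = 2840.42

2840.42


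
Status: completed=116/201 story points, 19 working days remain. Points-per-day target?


Formula: Required rate = Remaining points / Days left
Remaining = 201 - 116 = 85 points
Required rate = 85 / 19 = 4.47 points/day

4.47 points/day


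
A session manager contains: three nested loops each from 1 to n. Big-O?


Reasoning: three levels of nesting over n
Complexity: O(n^3)

O(n^3)


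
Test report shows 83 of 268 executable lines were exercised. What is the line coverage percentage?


Coverage = covered / total * 100
Coverage = 83 / 268 * 100
Coverage = 30.97%

30.97%


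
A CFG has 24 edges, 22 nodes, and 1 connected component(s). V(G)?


Formula: V(G) = E - N + 2P
V(G) = 24 - 22 + 2*1
V(G) = 2 + 2
V(G) = 4

4


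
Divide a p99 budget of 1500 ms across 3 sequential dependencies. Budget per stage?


Formula: per_stage = total_budget / stages
per_stage = 1500 / 3
per_stage = 500.0 ms

500.0 ms


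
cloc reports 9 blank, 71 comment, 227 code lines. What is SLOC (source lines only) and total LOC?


Total LOC = blank + comment + code
Total LOC = 9 + 71 + 227 = 307
SLOC (source only) = code = 227

Total LOC: 307, SLOC: 227


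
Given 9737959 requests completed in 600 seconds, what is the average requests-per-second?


Formula: throughput = requests / seconds
throughput = 9737959 / 600
throughput = 16229.93 requests/second

16229.93 requests/second


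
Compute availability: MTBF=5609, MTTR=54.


Availability = MTBF / (MTBF + MTTR)
Availability = 5609 / (5609 + 54)
Availability = 5609 / 5663
Availability = 99.0464%

99.0464%


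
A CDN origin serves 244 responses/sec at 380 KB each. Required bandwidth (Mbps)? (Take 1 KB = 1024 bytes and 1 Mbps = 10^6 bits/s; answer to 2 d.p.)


Formula: Mbps = payload_bytes * RPS * 8 / 1e6
Payload per request = 380 KB = 380 * 1024 = 389120 bytes
Total bytes/sec = 389120 * 244 = 94945280
Total bits/sec = 94945280 * 8 = 759562240
Mbps = 759562240 / 1e6 = 759.56

759.56 Mbps


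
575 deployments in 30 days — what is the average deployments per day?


Formula: deployments per day = releases / days
= 575 / 30
= 19.167 deploys/day
(equivalently, 134.17 deploys/week)

19.167 deploys/day


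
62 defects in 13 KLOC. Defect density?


Defect density = defects / KLOC
Defect density = 62 / 13
Defect density = 4.769 defects/KLOC

4.769 defects/KLOC


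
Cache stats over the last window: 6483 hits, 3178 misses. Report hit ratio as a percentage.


Formula: hit rate = hits / (hits + misses) * 100
hit rate = 6483 / (6483 + 3178) * 100
hit rate = 6483 / 9661 * 100
hit rate = 67.1%

67.1%


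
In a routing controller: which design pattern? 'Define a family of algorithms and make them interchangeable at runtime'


This matches the Strategy pattern

Strategy


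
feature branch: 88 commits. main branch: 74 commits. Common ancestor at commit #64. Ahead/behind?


Common ancestor: commit #64
feature commits after divergence: 88 - 64 = 24
main commits after divergence: 74 - 64 = 10
feature is 24 commits ahead of main
main is 10 commits ahead of feature

feature ahead: 24, main ahead: 10


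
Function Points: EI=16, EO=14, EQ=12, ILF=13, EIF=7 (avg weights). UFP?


UFP = EI*4 + EO*5 + EQ*4 + ILF*10 + EIF*7
UFP = 16*4 + 14*5 + 12*4 + 13*10 + 7*7
UFP = 64 + 70 + 48 + 130 + 49
UFP = 361

361


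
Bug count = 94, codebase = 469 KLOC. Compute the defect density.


Defect density = defects / KLOC
Defect density = 94 / 469
Defect density = 0.2 defects/KLOC

0.2 defects/KLOC


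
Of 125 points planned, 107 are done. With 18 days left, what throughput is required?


Formula: Required rate = Remaining points / Days left
Remaining = 125 - 107 = 18 points
Required rate = 18 / 18 = 1.0 points/day

1.0 points/day


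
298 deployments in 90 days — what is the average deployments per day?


Formula: deployments per day = releases / days
= 298 / 90
= 3.311 deploys/day
(equivalently, 23.18 deploys/week)

3.311 deploys/day


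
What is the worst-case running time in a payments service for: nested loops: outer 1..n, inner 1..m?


Reasoning: product of independent bounds
Complexity: O(n*m)

O(n*m)


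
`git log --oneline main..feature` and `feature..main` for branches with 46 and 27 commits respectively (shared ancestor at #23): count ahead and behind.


Common ancestor: commit #23
feature commits after divergence: 46 - 23 = 23
main commits after divergence: 27 - 23 = 4
feature is 23 commits ahead of main
main is 4 commits ahead of feature

feature ahead: 23, main ahead: 4


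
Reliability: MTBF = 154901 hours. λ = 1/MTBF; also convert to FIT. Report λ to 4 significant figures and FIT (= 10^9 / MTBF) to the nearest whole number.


Formula: λ = 1 / MTBF; FIT = λ × 1e9 = 1e9 / MTBF
λ = 1 / 154901 ≈ 6.456e-06 failures/hour
FIT = 1e9 / 154901 ≈ 6456 failures per 1e9 hours (nearest whole number)

λ = 6.456e-06 /h, FIT = 6456


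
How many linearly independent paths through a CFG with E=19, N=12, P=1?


Formula: V(G) = E - N + 2P
V(G) = 19 - 12 + 2*1
V(G) = 7 + 2
V(G) = 9

9


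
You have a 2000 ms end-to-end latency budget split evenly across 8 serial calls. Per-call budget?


Formula: per_stage = total_budget / stages
per_stage = 2000 / 8
per_stage = 250.0 ms

250.0 ms


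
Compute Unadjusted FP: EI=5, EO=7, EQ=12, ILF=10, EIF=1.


UFP = EI*4 + EO*5 + EQ*4 + ILF*10 + EIF*7
UFP = 5*4 + 7*5 + 12*4 + 10*10 + 1*7
UFP = 20 + 35 + 48 + 100 + 7
UFP = 210

210


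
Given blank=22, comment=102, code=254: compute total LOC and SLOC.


Total LOC = blank + comment + code
Total LOC = 22 + 102 + 254 = 378
SLOC (source only) = code = 254

Total LOC: 378, SLOC: 254


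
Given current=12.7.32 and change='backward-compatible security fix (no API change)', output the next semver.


Current: 12.7.32
Change category: 'backward-compatible security fix (no API change)' → patch bump
SemVer rule: patch bump → increment PATCH (MAJOR and MINOR unchanged)
New: 12.7.33

12.7.33


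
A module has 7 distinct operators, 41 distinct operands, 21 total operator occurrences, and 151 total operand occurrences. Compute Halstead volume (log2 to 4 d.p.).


Formula: V = N * log2(η), where N = N1 + N2 and η = η1 + η2
η = 7 + 41 = 48
N = 21 + 151 = 172
log2(48) ≈ 5.5850
V = 172 * 5.5850 = 960.62

960.62


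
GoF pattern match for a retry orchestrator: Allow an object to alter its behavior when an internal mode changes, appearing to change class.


This matches the State pattern

State


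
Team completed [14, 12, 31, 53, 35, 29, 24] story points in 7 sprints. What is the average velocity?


Formula: Avg velocity = Total points / Number of sprints
Points: [14, 12, 31, 53, 35, 29, 24]
Sum = 14 + 12 + 31 + 53 + 35 + 29 + 24 = 198
Avg velocity = 198 / 7 = 28.29 points/sprint

28.29 points/sprint


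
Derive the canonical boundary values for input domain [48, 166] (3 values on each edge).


Range: [48, 166]
Boundaries: just below min, min, min+1, max-1, max, just above max
Values: [47, 48, 49, 165, 166, 167]

[47, 48, 49, 165, 166, 167]


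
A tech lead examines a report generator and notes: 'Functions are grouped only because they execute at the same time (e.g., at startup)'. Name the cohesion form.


Reasoning: Related by timing only
Type: Temporal cohesion

Temporal cohesion


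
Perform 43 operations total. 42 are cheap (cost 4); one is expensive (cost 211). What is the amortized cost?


Formula: Amortized cost = Total cost / Operations
Total cost = (42 * 4) + (1 * 211)
Total cost = 168 + 211 = 379
Amortized = 379 / 43 = 8.814

8.814


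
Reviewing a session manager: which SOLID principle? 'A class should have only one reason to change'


This describes the Single Responsibility Principle (SRP)

Single Responsibility Principle (SRP)


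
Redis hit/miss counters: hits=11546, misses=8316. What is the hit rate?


Formula: hit rate = hits / (hits + misses) * 100
hit rate = 11546 / (11546 + 8316) * 100
hit rate = 11546 / 19862 * 100
hit rate = 58.13%

58.13%


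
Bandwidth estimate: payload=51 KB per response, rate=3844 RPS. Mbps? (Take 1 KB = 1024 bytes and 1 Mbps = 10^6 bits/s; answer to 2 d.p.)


Formula: Mbps = payload_bytes * RPS * 8 / 1e6
Payload per request = 51 KB = 51 * 1024 = 52224 bytes
Total bytes/sec = 52224 * 3844 = 200749056
Total bits/sec = 200749056 * 8 = 1605992448
Mbps = 1605992448 / 1e6 = 1605.99

1605.99 Mbps


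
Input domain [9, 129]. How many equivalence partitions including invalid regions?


Valid range: [9, 129]
Class 1: x < 9 — invalid
Class 2: 9 ≤ x ≤ 129 — valid
Class 3: x > 129 — invalid
Total equivalence classes: 3

3 equivalence classes


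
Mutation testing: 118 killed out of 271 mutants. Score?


Mutation score = killed / total * 100
Mutation score = 118 / 271 * 100
Mutation score = 43.54%

43.54%


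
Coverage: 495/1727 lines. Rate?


Coverage = covered / total * 100
Coverage = 495 / 1727 * 100
Coverage = 28.66%

28.66%


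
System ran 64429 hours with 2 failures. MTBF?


Formula: MTBF = Total operating time / Number of failures
MTBF = 64429 / 2
MTBF = 32214.5 hours

32214.5 hours


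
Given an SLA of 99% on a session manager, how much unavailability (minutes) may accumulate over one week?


Formula: allowed downtime = period * (100 - SLA) / 100
Period (week) = 10080 minutes
Unavailability fraction = (100 - 99.0) / 100
Allowed downtime = 10080 * (100 - 99.0) / 100
Allowed downtime = 100.8 minutes

100.8 minutes


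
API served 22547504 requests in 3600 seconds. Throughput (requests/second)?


Formula: throughput = requests / seconds
throughput = 22547504 / 3600
throughput = 6263.2 requests/second

6263.2 requests/second


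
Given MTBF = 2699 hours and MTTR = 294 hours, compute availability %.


Availability = MTBF / (MTBF + MTTR)
Availability = 2699 / (2699 + 294)
Availability = 2699 / 2993
Availability = 90.1771%

90.1771%


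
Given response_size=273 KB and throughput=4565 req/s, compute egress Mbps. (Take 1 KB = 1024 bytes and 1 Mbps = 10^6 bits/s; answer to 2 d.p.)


Formula: Mbps = payload_bytes * RPS * 8 / 1e6
Payload per request = 273 KB = 273 * 1024 = 279552 bytes
Total bytes/sec = 279552 * 4565 = 1276154880
Total bits/sec = 1276154880 * 8 = 10209239040
Mbps = 10209239040 / 1e6 = 10209.24

10209.24 Mbps


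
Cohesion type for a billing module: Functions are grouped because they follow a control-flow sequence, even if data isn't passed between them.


Reasoning: Grouped by order of execution within a routine, not by data flow
Type: Procedural cohesion

Procedural cohesion


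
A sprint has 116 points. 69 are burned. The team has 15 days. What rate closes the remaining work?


Formula: Required rate = Remaining points / Days left
Remaining = 116 - 69 = 47 points
Required rate = 47 / 15 = 3.13 points/day

3.13 points/day


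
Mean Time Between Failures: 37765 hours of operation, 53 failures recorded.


Formula: MTBF = Total operating time / Number of failures
MTBF = 37765 / 53
MTBF = 712.55 hours

712.55 hours


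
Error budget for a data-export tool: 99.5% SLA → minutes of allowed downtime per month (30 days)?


Formula: allowed downtime = period * (100 - SLA) / 100
Period (month (30 days)) = 43200 minutes
Unavailability fraction = (100 - 99.5) / 100
Allowed downtime = 43200 * (100 - 99.5) / 100
Allowed downtime = 216.0 minutes

216.0 minutes


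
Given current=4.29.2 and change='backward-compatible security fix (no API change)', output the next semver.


Current: 4.29.2
Change category: 'backward-compatible security fix (no API change)' → patch bump
SemVer rule: patch bump → increment PATCH (MAJOR and MINOR unchanged)
New: 4.29.3

4.29.3


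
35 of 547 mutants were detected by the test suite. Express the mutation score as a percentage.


Mutation score = killed / total * 100
Mutation score = 35 / 547 * 100
Mutation score = 6.4%

6.4%


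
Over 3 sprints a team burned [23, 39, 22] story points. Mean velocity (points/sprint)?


Formula: Avg velocity = Total points / Number of sprints
Points: [23, 39, 22]
Sum = 23 + 39 + 22 = 84
Avg velocity = 84 / 3 = 28.0 points/sprint

28.0 points/sprint


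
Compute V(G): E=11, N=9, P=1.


Formula: V(G) = E - N + 2P
V(G) = 11 - 9 + 2*1
V(G) = 2 + 2
V(G) = 4

4


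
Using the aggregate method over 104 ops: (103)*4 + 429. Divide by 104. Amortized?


Formula: Amortized cost = Total cost / Operations
Total cost = (103 * 4) + (1 * 429)
Total cost = 412 + 429 = 841
Amortized = 841 / 104 = 8.0865

8.0865


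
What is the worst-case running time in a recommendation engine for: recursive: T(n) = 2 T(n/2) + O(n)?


Reasoning: master theorem case 2 (merge-sort recurrence)
Complexity: O(n log n)

O(n log n)


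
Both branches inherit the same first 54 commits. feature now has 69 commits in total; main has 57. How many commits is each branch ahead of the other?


Common ancestor: commit #54
feature commits after divergence: 69 - 54 = 15
main commits after divergence: 57 - 54 = 3
feature is 15 commits ahead of main
main is 3 commits ahead of feature

feature ahead: 15, main ahead: 3


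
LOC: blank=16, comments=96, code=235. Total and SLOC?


Total LOC = blank + comment + code
Total LOC = 16 + 96 + 235 = 347
SLOC (source only) = code = 235

Total LOC: 347, SLOC: 235


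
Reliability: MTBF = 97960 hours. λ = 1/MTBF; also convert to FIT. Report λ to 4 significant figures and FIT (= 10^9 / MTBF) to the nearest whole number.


Formula: λ = 1 / MTBF; FIT = λ × 1e9 = 1e9 / MTBF
λ = 1 / 97960 ≈ 1.021e-05 failures/hour
FIT = 1e9 / 97960 ≈ 10208 failures per 1e9 hours (nearest whole number)

λ = 1.021e-05 /h, FIT = 10208


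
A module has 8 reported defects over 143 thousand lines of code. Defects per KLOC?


Defect density = defects / KLOC
Defect density = 8 / 143
Defect density = 0.056 defects/KLOC

0.056 defects/KLOC


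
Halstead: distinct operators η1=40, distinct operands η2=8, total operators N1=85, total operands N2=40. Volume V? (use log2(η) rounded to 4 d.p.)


Formula: V = N * log2(η), where N = N1 + N2 and η = η1 + η2
η = 40 + 8 = 48
N = 85 + 40 = 125
log2(48) ≈ 5.5850
V = 125 * 5.5850 = 698.13

698.13


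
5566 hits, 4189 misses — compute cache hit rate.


Formula: hit rate = hits / (hits + misses) * 100
hit rate = 5566 / (5566 + 4189) * 100
hit rate = 5566 / 9755 * 100
hit rate = 57.06%

57.06%


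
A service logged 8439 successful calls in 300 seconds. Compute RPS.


Formula: throughput = requests / seconds
throughput = 8439 / 300
throughput = 28.13 requests/second

28.13 requests/second


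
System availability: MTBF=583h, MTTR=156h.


Availability = MTBF / (MTBF + MTTR)
Availability = 583 / (583 + 156)
Availability = 583 / 739
Availability = 78.8904%

78.8904%


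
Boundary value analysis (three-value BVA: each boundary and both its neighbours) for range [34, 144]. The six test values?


Range: [34, 144]
Boundaries: just below min, min, min+1, max-1, max, just above max
Values: [33, 34, 35, 143, 144, 145]

[33, 34, 35, 143, 144, 145]


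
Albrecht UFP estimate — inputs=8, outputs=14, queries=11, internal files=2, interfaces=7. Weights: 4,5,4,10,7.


UFP = EI*4 + EO*5 + EQ*4 + ILF*10 + EIF*7
UFP = 8*4 + 14*5 + 11*4 + 2*10 + 7*7
UFP = 32 + 70 + 44 + 20 + 49
UFP = 215

215


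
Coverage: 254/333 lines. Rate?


Coverage = covered / total * 100
Coverage = 254 / 333 * 100
Coverage = 76.28%

76.28%


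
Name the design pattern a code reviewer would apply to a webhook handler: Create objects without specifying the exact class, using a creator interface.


This matches the Factory Method pattern

Factory Method


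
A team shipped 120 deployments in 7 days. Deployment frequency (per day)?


Formula: deployments per day = releases / days
= 120 / 7
= 17.143 deploys/day
(equivalently, 120.0 deploys/week)

17.143 deploys/day


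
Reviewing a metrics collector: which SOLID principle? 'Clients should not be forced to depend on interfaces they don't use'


This describes the Interface Segregation Principle (ISP)

Interface Segregation Principle (ISP)


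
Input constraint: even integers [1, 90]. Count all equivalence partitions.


Constraint: even integers in [1, 90]
Class 1: x < 1 — out-of-range invalid
Class 2: x in [1,90] but odd — wrong type invalid
Class 3: x in [1,90] and even — valid
Class 4: x > 90 — out-of-range invalid
Total equivalence classes: 4

4 equivalence classes


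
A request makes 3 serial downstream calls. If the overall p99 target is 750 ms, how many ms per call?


Formula: per_stage = total_budget / stages
per_stage = 750 / 3
per_stage = 250.0 ms

250.0 ms


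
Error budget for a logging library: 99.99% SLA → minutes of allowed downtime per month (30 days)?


Formula: allowed downtime = period * (100 - SLA) / 100
Period (month (30 days)) = 43200 minutes
Unavailability fraction = (100 - 99.99) / 100
Allowed downtime = 43200 * (100 - 99.99) / 100
Allowed downtime = 4.32 minutes

4.32 minutes


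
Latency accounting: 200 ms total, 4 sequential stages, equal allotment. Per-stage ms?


Formula: per_stage = total_budget / stages
per_stage = 200 / 4
per_stage = 50.0 ms

50.0 ms


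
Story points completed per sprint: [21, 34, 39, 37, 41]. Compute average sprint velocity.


Formula: Avg velocity = Total points / Number of sprints
Points: [21, 34, 39, 37, 41]
Sum = 21 + 34 + 39 + 37 + 41 = 172
Avg velocity = 172 / 5 = 34.4 points/sprint

34.4 points/sprint


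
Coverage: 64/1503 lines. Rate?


Coverage = covered / total * 100
Coverage = 64 / 1503 * 100
Coverage = 4.26%

4.26%


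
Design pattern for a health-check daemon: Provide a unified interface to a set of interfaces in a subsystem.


This matches the Facade pattern

Facade


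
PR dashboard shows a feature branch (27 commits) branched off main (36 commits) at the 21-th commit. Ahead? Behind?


Common ancestor: commit #21
feature commits after divergence: 27 - 21 = 6
main commits after divergence: 36 - 21 = 15
feature is 6 commits ahead of main
main is 15 commits ahead of feature

feature ahead: 6, main ahead: 15


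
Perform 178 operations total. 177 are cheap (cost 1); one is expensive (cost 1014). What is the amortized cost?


Formula: Amortized cost = Total cost / Operations
Total cost = (177 * 1) + (1 * 1014)
Total cost = 177 + 1014 = 1191
Amortized = 1191 / 178 = 6.691

6.691


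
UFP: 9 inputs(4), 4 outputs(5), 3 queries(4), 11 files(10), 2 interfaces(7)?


UFP = EI*4 + EO*5 + EQ*4 + ILF*10 + EIF*7
UFP = 9*4 + 4*5 + 3*4 + 11*10 + 2*7
UFP = 36 + 20 + 12 + 110 + 14
UFP = 192

192


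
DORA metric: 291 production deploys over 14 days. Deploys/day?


Formula: deployments per day = releases / days
= 291 / 14
= 20.786 deploys/day
(equivalently, 145.5 deploys/week)

20.786 deploys/day


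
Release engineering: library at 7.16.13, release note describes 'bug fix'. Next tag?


Current: 7.16.13
Change category: 'bug fix' → patch bump
SemVer rule: patch bump → increment PATCH (MAJOR and MINOR unchanged)
New: 7.16.14

7.16.14


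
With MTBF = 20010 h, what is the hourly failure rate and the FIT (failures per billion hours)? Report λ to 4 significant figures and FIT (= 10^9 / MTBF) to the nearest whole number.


Formula: λ = 1 / MTBF; FIT = λ × 1e9 = 1e9 / MTBF
λ = 1 / 20010 ≈ 4.998e-05 failures/hour
FIT = 1e9 / 20010 ≈ 49975 failures per 1e9 hours (nearest whole number)

λ = 4.998e-05 /h, FIT = 49975


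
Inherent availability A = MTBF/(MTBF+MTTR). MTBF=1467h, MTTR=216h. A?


Availability = MTBF / (MTBF + MTTR)
Availability = 1467 / (1467 + 216)
Availability = 1467 / 1683
Availability = 87.1658%

87.1658%


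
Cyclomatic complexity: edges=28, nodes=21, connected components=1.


Formula: V(G) = E - N + 2P
V(G) = 28 - 21 + 2*1
V(G) = 7 + 2
V(G) = 9

9


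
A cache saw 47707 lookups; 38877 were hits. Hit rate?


Formula: hit rate = hits / (hits + misses) * 100
hit rate = 38877 / (38877 + 8830) * 100
hit rate = 38877 / 47707 * 100
hit rate = 81.49%

81.49%


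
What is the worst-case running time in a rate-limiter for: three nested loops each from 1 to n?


Reasoning: three levels of nesting over n
Complexity: O(n^3)

O(n^3)


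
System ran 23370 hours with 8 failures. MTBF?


Formula: MTBF = Total operating time / Number of failures
MTBF = 23370 / 8
MTBF = 2921.25 hours

2921.25 hours


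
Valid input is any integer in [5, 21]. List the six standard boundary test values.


Range: [5, 21]
Boundaries: just below min, min, min+1, max-1, max, just above max
Values: [4, 5, 6, 20, 21, 22]

[4, 5, 6, 20, 21, 22]


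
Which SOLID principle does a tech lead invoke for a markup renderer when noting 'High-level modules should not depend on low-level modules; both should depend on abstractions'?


This describes the Dependency Inversion Principle (DIP)

Dependency Inversion Principle (DIP)


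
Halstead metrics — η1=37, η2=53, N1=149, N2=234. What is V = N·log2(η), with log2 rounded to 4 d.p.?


Formula: V = N * log2(η), where N = N1 + N2 and η = η1 + η2
η = 37 + 53 = 90
N = 149 + 234 = 383
log2(90) ≈ 6.4919
V = 383 * 6.4919 = 2486.40

2486.40


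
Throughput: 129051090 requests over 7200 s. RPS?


Formula: throughput = requests / seconds
throughput = 129051090 / 7200
throughput = 17923.76 requests/second

17923.76 requests/second


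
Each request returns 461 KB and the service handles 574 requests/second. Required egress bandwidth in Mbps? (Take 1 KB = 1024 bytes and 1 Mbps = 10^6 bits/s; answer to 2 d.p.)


Formula: Mbps = payload_bytes * RPS * 8 / 1e6
Payload per request = 461 KB = 461 * 1024 = 472064 bytes
Total bytes/sec = 472064 * 574 = 270964736
Total bits/sec = 270964736 * 8 = 2167717888
Mbps = 2167717888 / 1e6 = 2167.72

2167.72 Mbps


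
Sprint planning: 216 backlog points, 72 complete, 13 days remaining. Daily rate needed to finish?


Formula: Required rate = Remaining points / Days left
Remaining = 216 - 72 = 144 points
Required rate = 144 / 13 = 11.08 points/day

11.08 points/day


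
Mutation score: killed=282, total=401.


Mutation score = killed / total * 100
Mutation score = 282 / 401 * 100
Mutation score = 70.32%

70.32%


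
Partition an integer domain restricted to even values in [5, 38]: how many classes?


Constraint: even integers in [5, 38]
Class 1: x < 5 — out-of-range invalid
Class 2: x in [5,38] but odd — wrong type invalid
Class 3: x in [5,38] and even — valid
Class 4: x > 38 — out-of-range invalid
Total equivalence classes: 4

4 equivalence classes


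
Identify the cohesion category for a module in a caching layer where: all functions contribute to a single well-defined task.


Reasoning: Best: single purpose
Type: Functional cohesion

Functional cohesion


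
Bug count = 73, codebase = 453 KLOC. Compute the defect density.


Defect density = defects / KLOC
Defect density = 73 / 453
Defect density = 0.161 defects/KLOC

0.161 defects/KLOC
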